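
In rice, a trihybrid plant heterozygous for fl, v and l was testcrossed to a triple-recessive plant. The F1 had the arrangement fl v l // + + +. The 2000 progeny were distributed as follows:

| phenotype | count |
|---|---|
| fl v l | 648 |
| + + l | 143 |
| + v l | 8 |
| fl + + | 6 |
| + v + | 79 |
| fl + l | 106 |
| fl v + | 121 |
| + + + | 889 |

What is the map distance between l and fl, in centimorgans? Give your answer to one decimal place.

13.9 centimorgans

The two rarest classes, + v l and fl + +, are the double crossovers. Comparing them with the parentals, only the fl allele has switched, so fl is the middle locus and the order is l – fl – v.
Crossovers in the l–fl interval produce the single-crossover classes fl v + and + + l (121 + 143 = 264) plus the double crossovers (14).
RF(l–fl) = (264 + 14) / 2000 = 278/2000 = 0.1390 → 13.9 centimorgans.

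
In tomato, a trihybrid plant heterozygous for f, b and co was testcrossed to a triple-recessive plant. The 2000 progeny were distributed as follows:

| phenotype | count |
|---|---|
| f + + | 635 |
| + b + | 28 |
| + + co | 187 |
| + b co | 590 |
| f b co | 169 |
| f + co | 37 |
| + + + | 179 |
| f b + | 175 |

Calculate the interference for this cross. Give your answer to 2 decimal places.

0.26

The two most frequent reciprocal classes, f + + and + b co, are the parental types, so the F1 was f + + / + b co.
The two rarest classes, f + co and + b +, are the double crossovers. Comparing them with the parentals, only the co allele has switched, so co is the middle locus and the order is b – co – f.
b–co: (362 + 65)/2000 = 0.2135; co–f: (348 + 65)/2000 = 0.2065.
Expected DCO frequency = 0.2135 × 0.2065 ≈ 0.04409; observed = 65/2000 ≈ 0.03250.
Coefficient of coincidence = 0.03250/0.04409 ≈ 0.74; interference = 1 − 0.74 = 0.26.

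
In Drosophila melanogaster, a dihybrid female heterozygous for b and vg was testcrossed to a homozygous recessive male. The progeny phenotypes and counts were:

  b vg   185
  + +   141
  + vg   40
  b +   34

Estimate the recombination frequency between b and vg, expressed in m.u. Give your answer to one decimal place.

The two most frequent classes, + + (141) and b vg (185), are the parental types, so the F1 was + + / b vg.
The recombinant classes are + vg and b +: 40 + 34 = 74.
Recombination frequency = 74/400 = 0.1850 ≈ 18.5%, i.e. 18.5 m.u.

18.5 m.u.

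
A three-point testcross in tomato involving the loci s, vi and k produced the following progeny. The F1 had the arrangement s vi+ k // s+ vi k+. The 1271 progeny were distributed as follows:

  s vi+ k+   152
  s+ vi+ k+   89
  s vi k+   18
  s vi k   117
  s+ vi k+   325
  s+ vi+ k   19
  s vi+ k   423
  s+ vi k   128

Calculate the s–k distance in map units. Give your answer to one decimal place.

24.9 map units

The two rarest classes, s+ vi+ k and s vi k+, are the double crossovers. Comparing them with the parentals, only the s allele has switched, so s is the middle locus and the order is k – s – vi.
Crossovers in the k–s interval produce the single-crossover classes s vi+ k+ and s+ vi k (152 + 128 = 280) plus the double crossovers (37).
RF(k–s) = (280 + 37) / 1271 = 317/1271 = 0.2494 → 24.9 map units.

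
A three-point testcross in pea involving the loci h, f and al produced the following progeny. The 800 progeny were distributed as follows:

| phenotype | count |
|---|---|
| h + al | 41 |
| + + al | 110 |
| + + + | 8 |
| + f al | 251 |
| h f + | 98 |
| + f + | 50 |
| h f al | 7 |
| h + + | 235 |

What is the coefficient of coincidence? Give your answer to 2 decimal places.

The two most frequent reciprocal classes, + f al and h + +, are the parental types, so the F1 was + f al / h + +.
The two rarest classes, h f al and + + +, are the double crossovers. Comparing them with the parentals, only the h allele has switched, so h is the middle locus and the order is f – h – al.
f–h: (208 + 15)/800 = 0.2787; h–al: (91 + 15)/800 = 0.1325.
Expected DCO frequency = 0.2787 × 0.1325 ≈ 0.03693; observed = 15/800 ≈ 0.01875.
Coefficient of coincidence = 0.01875/0.03693 ≈ 0.51.

0.51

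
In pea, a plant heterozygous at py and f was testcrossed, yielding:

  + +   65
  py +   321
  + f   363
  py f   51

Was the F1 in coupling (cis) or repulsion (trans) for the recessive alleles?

trans

The two most frequent classes are + f (363) and py + (321); these are the parental (non-recombinant) types.
So the F1 carried + f on one chromosome and py + on the other — the recessive alleles are on opposite chromosomes (trans / repulsion).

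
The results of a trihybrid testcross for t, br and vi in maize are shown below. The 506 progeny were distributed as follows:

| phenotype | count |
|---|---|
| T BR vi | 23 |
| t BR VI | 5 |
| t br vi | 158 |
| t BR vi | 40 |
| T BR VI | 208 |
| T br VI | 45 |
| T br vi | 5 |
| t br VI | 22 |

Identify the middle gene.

t

The two most frequent reciprocal classes, t br vi and T BR VI, are the parental types, so the F1 was t br vi / T BR VI.
The two rarest classes, T br vi and t BR VI, are the double crossovers. Comparing them with the parentals, only the t allele has switched, so t is the middle locus and the order is br – t – vi.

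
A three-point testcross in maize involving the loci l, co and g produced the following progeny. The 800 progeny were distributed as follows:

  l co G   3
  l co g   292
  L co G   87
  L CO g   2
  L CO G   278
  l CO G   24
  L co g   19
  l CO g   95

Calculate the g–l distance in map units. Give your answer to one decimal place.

6.0 map units

The two most frequent reciprocal classes, L CO G and l co g, are the parental types, so the F1 was L CO G / l co g.
The two rarest classes, L CO g and l co G, are the double crossovers. Comparing them with the parentals, only the g allele has switched, so g is the middle locus and the order is l – g – co.
Crossovers in the l–g interval produce the single-crossover classes l CO G and L co g (24 + 19 = 43) plus the double crossovers (5).
RF(l–g) = (43 + 5) / 800 = 48/800 = 0.0600 → 6.0 map units.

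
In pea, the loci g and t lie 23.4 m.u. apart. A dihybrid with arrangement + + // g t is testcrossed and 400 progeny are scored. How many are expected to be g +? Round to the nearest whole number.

A map distance of 23.4 m.u. corresponds to a recombination frequency of 0.234.
The F1 is + + / g t, so g + is a recombinant gamete class with expected frequency r/2 = 0.234/2 = 0.1170.
Expected number = 0.1170 × 400 = 46.80 ≈ 47.

47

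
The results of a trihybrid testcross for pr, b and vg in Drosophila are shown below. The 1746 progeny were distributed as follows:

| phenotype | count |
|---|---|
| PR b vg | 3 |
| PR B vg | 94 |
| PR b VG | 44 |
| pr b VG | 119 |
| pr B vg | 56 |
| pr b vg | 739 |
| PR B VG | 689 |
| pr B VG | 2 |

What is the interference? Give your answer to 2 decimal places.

0.62

The two most frequent reciprocal classes, pr b vg and PR B VG, are the parental types, so the F1 was pr b vg / PR B VG.
The two rarest classes, PR b vg and pr B VG, are the double crossovers. Comparing them with the parentals, only the pr allele has switched, so pr is the middle locus and the order is b – pr – vg.
b–pr: (100 + 5)/1746 = 0.0601; pr–vg: (213 + 5)/1746 = 0.1249.
Expected DCO frequency = 0.0601 × 0.1249 ≈ 0.00751; observed = 5/1746 ≈ 0.00286.
Coefficient of coincidence = 0.00286/0.00751 ≈ 0.38; interference = 1 − 0.38 = 0.62.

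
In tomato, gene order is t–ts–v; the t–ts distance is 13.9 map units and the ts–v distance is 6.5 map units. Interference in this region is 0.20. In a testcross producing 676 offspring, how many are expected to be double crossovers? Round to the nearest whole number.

5

Map distances give recombination frequencies of 0.139 and 0.065 for the two intervals.
With interference 0.20 (so coincidence = 0.80), expected double-crossover frequency = 0.139 × 0.065 × 0.80 = 0.00723.
Expected number = 0.00723 × 676 = 4.89 ≈ 5.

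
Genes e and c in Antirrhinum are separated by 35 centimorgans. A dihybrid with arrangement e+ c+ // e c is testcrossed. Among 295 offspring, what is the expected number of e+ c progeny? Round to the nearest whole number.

52

A map distance of 35 centimorgans corresponds to a recombination frequency of 0.350.
The F1 is e+ c+ / e c, so e+ c is a recombinant gamete class with expected frequency r/2 = 0.350/2 = 0.1750.
Expected number = 0.1750 × 295 = 51.62 ≈ 52.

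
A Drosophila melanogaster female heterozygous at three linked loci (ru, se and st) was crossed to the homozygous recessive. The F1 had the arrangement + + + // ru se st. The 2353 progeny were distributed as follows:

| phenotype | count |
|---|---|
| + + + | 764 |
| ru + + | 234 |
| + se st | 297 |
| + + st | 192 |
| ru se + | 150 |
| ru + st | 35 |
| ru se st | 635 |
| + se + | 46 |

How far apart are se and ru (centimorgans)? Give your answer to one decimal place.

The two rarest classes, + se + and ru + st, are the double crossovers. Comparing them with the parentals, only the se allele has switched, so se is the middle locus and the order is st – se – ru.
Crossovers in the se–ru interval produce the single-crossover classes ru + + and + se st (234 + 297 = 531) plus the double crossovers (81).
RF(se–ru) = (531 + 81) / 2353 = 612/2353 = 0.2601 → 26.0 centimorgans.

26.0 centimorgans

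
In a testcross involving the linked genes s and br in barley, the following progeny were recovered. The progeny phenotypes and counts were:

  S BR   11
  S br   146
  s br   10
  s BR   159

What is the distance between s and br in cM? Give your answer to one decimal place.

The two most frequent classes, S br (146) and s BR (159), are the parental types, so the F1 was S br / s BR.
The recombinant classes are S BR and s br: 11 + 10 = 21.
Recombination frequency = 21/326 = 0.0644 ≈ 6.4%, i.e. 6.4 cM.

6.4 cM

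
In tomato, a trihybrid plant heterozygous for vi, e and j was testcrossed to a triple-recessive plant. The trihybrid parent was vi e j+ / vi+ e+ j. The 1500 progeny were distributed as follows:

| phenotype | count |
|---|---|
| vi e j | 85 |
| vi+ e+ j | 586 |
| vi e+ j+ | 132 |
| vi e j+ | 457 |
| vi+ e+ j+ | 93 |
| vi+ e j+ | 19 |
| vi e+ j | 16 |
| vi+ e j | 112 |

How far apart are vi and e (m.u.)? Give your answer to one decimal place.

The two rarest classes, vi+ e j+ and vi e+ j, are the double crossovers. Comparing them with the parentals, only the vi allele has switched, so vi is the middle locus and the order is e – vi – j.
Crossovers in the e–vi interval produce the single-crossover classes vi e+ j+ and vi+ e j (132 + 112 = 244) plus the double crossovers (35).
RF(e–vi) = (244 + 35) / 1500 = 279/1500 = 0.1860 → 18.6 m.u.

18.6 m.u.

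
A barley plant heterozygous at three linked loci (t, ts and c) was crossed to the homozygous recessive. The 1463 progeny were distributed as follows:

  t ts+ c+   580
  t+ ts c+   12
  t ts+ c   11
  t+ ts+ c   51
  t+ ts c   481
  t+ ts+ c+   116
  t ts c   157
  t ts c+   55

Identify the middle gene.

The two most frequent reciprocal classes, t ts+ c+ and t+ ts c, are the parental types, so the F1 was t ts+ c+ / t+ ts c.
The two rarest classes, t ts+ c and t+ ts c+, are the double crossovers. Comparing them with the parentals, only the c allele has switched, so c is the middle locus and the order is ts – c – t.

c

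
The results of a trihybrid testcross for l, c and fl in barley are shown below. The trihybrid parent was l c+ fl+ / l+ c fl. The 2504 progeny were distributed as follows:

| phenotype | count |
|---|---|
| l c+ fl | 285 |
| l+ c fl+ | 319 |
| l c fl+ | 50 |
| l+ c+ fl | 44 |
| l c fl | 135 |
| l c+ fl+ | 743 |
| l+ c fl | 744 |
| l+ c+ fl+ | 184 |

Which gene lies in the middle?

c

The two rarest classes, l c fl+ and l+ c+ fl, are the double crossovers. Comparing them with the parentals, only the c allele has switched, so c is the middle locus and the order is l – c – fl.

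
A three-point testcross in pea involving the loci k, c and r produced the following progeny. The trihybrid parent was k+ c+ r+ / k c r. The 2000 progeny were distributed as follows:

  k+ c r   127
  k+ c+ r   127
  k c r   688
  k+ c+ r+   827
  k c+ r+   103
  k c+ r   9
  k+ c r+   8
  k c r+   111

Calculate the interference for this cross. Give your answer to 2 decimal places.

0.46

The two rarest classes, k+ c r+ and k c+ r, are the double crossovers. Comparing them with the parentals, only the c allele has switched, so c is the middle locus and the order is k – c – r.
k–c: (230 + 17)/2000 = 0.1235; c–r: (238 + 17)/2000 = 0.1275.
Expected DCO frequency = 0.1235 × 0.1275 ≈ 0.01575; observed = 17/2000 ≈ 0.00850.
Coefficient of coincidence = 0.00850/0.01575 ≈ 0.54; interference = 1 − 0.54 = 0.46.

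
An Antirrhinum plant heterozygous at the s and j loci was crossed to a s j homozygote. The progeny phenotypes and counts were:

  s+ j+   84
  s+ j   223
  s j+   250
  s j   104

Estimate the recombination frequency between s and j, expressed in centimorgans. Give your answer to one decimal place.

The two most frequent classes, s+ j (223) and s j+ (250), are the parental types, so the F1 was s+ j / s j+.
The recombinant classes are s+ j+ and s j: 84 + 104 = 188.
Recombination frequency = 188/661 = 0.2844 ≈ 28.4%, i.e. 28.4 centimorgans.

28.4 centimorgans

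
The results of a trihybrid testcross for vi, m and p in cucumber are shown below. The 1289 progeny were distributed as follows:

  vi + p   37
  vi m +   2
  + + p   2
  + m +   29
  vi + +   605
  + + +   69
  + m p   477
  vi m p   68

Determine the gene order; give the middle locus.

The two most frequent reciprocal classes, + m p and vi + +, are the parental types, so the F1 was + m p / vi + +.
The two rarest classes, + + p and vi m +, are the double crossovers. Comparing them with the parentals, only the m allele has switched, so m is the middle locus and the order is p – m – vi.

m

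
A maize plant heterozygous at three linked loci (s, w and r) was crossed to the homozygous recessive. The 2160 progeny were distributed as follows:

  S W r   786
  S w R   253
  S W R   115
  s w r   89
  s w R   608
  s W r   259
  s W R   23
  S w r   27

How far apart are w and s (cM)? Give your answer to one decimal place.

26.0 cM

The two most frequent reciprocal classes, S W r and s w R, are the parental types, so the F1 was S W r / s w R.
The two rarest classes, S w r and s W R, are the double crossovers. Comparing them with the parentals, only the w allele has switched, so w is the middle locus and the order is r – w – s.
Crossovers in the w–s interval produce the single-crossover classes s W r and S w R (259 + 253 = 512) plus the double crossovers (50).
RF(w–s) = (512 + 50) / 2160 = 562/2160 = 0.2602 → 26.0 cM.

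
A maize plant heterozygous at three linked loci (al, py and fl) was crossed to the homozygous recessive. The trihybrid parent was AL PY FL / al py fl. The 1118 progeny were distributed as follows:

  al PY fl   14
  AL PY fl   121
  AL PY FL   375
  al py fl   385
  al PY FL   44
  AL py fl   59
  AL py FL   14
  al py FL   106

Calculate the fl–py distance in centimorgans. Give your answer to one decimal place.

22.8 centimorgans

The two rarest classes, AL py FL and al PY fl, are the double crossovers. Comparing them with the parentals, only the py allele has switched, so py is the middle locus and the order is al – py – fl.
Crossovers in the py–fl interval produce the single-crossover classes AL PY fl and al py FL (121 + 106 = 227) plus the double crossovers (28).
RF(py–fl) = (227 + 28) / 1118 = 255/1118 = 0.2281 → 22.8 centimorgans.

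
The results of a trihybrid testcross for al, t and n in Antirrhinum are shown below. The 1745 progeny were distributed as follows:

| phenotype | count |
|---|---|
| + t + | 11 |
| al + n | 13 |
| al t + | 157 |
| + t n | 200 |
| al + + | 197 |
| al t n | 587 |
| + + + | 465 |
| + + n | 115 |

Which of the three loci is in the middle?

The two most frequent reciprocal classes, + + + and al t n, are the parental types, so the F1 was + + + / al t n.
The two rarest classes, + t + and al + n, are the double crossovers. Comparing them with the parentals, only the t allele has switched, so t is the middle locus and the order is al – t – n.

t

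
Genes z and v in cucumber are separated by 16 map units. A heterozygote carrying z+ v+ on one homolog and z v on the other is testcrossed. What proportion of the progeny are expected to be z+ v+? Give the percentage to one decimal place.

A map distance of 16 map units corresponds to a recombination frequency of 0.160.
The F1 is z+ v+ / z v, so z+ v+ is a parental gamete class with expected frequency (1 − r)/2 = 0.840/2 = 0.4200.
That is 0.4200 = 42.0% of the progeny.

42.0%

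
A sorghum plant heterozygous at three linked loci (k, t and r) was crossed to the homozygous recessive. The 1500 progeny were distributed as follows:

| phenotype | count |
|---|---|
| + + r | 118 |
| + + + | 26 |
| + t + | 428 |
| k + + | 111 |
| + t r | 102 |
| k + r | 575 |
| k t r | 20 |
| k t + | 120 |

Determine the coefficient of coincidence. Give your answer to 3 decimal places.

0.938

The two most frequent reciprocal classes, + t + and k + r, are the parental types, so the F1 was + t + / k + r.
The two rarest classes, + + + and k t r, are the double crossovers. Comparing them with the parentals, only the t allele has switched, so t is the middle locus and the order is r – t – k.
r–t: (213 + 46)/1500 = 0.1727; t–k: (238 + 46)/1500 = 0.1893.
Expected DCO frequency = 0.1727 × 0.1893 ≈ 0.03269; observed = 46/1500 ≈ 0.03067.
Coefficient of coincidence = 0.03067/0.03269 ≈ 0.938.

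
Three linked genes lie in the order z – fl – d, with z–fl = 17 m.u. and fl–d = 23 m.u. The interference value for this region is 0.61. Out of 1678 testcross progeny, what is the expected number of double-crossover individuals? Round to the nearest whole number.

Map distances give recombination frequencies of 0.170 and 0.230 for the two intervals.
With interference 0.61 (so coincidence = 0.39), expected double-crossover frequency = 0.170 × 0.230 × 0.39 = 0.01525.
Expected number = 0.01525 × 1678 = 25.59 ≈ 26.

26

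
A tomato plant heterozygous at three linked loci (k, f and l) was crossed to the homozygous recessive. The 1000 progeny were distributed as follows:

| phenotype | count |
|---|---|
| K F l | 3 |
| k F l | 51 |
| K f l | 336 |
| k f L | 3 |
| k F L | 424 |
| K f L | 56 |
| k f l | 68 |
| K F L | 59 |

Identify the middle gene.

The two most frequent reciprocal classes, K f l and k F L, are the parental types, so the F1 was K f l / k F L.
The two rarest classes, K F l and k f L, are the double crossovers. Comparing them with the parentals, only the f allele has switched, so f is the middle locus and the order is l – f – k.

f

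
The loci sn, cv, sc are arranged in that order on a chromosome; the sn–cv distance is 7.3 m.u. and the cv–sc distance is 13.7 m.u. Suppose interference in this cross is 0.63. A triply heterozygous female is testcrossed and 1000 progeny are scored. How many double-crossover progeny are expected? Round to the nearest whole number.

Map distances give recombination frequencies of 0.073 and 0.137 for the two intervals.
With interference 0.63 (so coincidence = 0.37), expected double-crossover frequency = 0.073 × 0.137 × 0.37 = 0.00370.
Expected number = 0.00370 × 1000 = 3.70 ≈ 4.

4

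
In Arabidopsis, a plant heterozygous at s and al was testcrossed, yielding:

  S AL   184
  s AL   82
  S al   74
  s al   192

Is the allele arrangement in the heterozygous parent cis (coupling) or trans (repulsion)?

The two most frequent classes are S AL (184) and s al (192); these are the parental (non-recombinant) types.
So the F1 carried S AL on one chromosome and s al on the other — the recessive alleles are on the same chromosome (cis / coupling).

cis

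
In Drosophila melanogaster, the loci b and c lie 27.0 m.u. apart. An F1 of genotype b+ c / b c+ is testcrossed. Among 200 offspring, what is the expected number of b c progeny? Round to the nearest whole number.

27

A map distance of 27.0 m.u. corresponds to a recombination frequency of 0.270.
The F1 is b+ c / b c+, so b c is a recombinant gamete class with expected frequency r/2 = 0.270/2 = 0.1350.
Expected number = 0.1350 × 200 = 27.00 ≈ 27.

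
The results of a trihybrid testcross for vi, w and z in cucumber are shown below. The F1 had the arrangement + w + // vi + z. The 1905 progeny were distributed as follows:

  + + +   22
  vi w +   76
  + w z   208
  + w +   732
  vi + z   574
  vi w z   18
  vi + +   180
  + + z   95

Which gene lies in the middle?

The two rarest classes, + + + and vi w z, are the double crossovers. Comparing them with the parentals, only the w allele has switched, so w is the middle locus and the order is vi – w – z.

w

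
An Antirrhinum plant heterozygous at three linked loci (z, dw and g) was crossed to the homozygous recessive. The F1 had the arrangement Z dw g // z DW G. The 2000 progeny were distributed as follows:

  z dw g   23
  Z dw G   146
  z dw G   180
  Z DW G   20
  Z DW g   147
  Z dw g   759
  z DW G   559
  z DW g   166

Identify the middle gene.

The two rarest classes, z dw g and Z DW G, are the double crossovers. Comparing them with the parentals, only the z allele has switched, so z is the middle locus and the order is g – z – dw.

z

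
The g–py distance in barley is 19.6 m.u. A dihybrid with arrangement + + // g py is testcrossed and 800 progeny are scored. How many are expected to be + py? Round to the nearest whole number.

78

A map distance of 19.6 m.u. corresponds to a recombination frequency of 0.196.
The F1 is + + / g py, so + py is a recombinant gamete class with expected frequency r/2 = 0.196/2 = 0.0980.
Expected number = 0.0980 × 800 = 78.40 ≈ 78.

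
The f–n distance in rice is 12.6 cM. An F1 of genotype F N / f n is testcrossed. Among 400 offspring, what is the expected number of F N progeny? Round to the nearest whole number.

175

A map distance of 12.6 cM corresponds to a recombination frequency of 0.126.
The F1 is F N / f n, so F N is a parental gamete class with expected frequency (1 − r)/2 = 0.874/2 = 0.4370.
Expected number = 0.4370 × 400 = 174.80 ≈ 175.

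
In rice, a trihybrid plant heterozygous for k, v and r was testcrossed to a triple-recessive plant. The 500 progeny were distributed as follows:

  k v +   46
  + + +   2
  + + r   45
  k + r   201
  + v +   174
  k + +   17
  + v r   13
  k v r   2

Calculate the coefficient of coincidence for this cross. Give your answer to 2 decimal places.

The two most frequent reciprocal classes, + v + and k + r, are the parental types, so the F1 was + v + / k + r.
The two rarest classes, + + + and k v r, are the double crossovers. Comparing them with the parentals, only the v allele has switched, so v is the middle locus and the order is k – v – r.
k–v: (91 + 4)/500 = 0.1900; v–r: (30 + 4)/500 = 0.0680.
Expected DCO frequency = 0.1900 × 0.0680 ≈ 0.01292; observed = 4/500 ≈ 0.00800.
Coefficient of coincidence = 0.00800/0.01292 ≈ 0.62.

0.62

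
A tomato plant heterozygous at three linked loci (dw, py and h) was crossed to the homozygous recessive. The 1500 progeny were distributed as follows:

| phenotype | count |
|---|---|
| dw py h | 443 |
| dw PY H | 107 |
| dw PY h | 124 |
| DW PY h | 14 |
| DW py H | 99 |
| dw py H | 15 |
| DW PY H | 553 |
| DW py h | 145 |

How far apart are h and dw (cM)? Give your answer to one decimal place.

The two most frequent reciprocal classes, dw py h and DW PY H, are the parental types, so the F1 was dw py h / DW PY H.
The two rarest classes, dw py H and DW PY h, are the double crossovers. Comparing them with the parentals, only the h allele has switched, so h is the middle locus and the order is py – h – dw.
Crossovers in the h–dw interval produce the single-crossover classes DW py h and dw PY H (145 + 107 = 252) plus the double crossovers (29).
RF(h–dw) = (252 + 29) / 1500 = 281/1500 = 0.1873 → 18.7 cM.

18.7 cM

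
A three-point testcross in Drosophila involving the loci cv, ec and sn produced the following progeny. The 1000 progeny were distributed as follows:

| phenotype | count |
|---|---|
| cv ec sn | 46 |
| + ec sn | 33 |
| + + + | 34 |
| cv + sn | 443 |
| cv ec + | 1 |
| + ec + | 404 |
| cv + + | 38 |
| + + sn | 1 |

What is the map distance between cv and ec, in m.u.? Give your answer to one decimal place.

8.2 m.u.

The two most frequent reciprocal classes, + ec + and cv + sn, are the parental types, so the F1 was + ec + / cv + sn.
The two rarest classes, cv ec + and + + sn, are the double crossovers. Comparing them with the parentals, only the cv allele has switched, so cv is the middle locus and the order is ec – cv – sn.
Crossovers in the ec–cv interval produce the single-crossover classes + + + and cv ec sn (34 + 46 = 80) plus the double crossovers (2).
RF(ec–cv) = (80 + 2) / 1000 = 82/1000 = 0.0820 → 8.2 m.u.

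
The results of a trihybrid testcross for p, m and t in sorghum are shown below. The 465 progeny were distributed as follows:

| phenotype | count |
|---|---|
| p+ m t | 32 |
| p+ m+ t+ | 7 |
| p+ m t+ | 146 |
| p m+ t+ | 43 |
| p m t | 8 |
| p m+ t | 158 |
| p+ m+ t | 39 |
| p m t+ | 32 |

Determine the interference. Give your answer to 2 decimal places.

0.10

The two most frequent reciprocal classes, p+ m t+ and p m+ t, are the parental types, so the F1 was p+ m t+ / p m+ t.
The two rarest classes, p+ m+ t+ and p m t, are the double crossovers. Comparing them with the parentals, only the m allele has switched, so m is the middle locus and the order is p – m – t.
p–m: (71 + 15)/465 = 0.1849; m–t: (75 + 15)/465 = 0.1935.
Expected DCO frequency = 0.1849 × 0.1935 ≈ 0.03578; observed = 15/465 ≈ 0.03226.
Coefficient of coincidence = 0.03226/0.03578 ≈ 0.90; interference = 1 − 0.90 = 0.10.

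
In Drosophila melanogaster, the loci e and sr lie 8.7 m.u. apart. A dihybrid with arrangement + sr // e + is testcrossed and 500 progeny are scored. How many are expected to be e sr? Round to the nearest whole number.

A map distance of 8.7 m.u. corresponds to a recombination frequency of 0.087.
The F1 is + sr / e +, so e sr is a recombinant gamete class with expected frequency r/2 = 0.087/2 = 0.0435.
Expected number = 0.0435 × 500 = 21.75 ≈ 22.

22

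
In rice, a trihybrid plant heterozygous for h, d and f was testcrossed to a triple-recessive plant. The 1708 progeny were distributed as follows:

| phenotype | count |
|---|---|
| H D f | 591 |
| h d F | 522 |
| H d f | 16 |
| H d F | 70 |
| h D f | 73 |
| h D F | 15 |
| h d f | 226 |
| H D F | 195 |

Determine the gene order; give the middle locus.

The two most frequent reciprocal classes, h d F and H D f, are the parental types, so the F1 was h d F / H D f.
The two rarest classes, h D F and H d f, are the double crossovers. Comparing them with the parentals, only the d allele has switched, so d is the middle locus and the order is h – d – f.

d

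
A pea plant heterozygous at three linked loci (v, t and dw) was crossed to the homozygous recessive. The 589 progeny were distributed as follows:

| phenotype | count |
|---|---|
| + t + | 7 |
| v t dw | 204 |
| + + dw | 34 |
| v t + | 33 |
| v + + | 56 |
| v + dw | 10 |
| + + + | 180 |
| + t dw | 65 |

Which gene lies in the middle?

t

The two most frequent reciprocal classes, + + + and v t dw, are the parental types, so the F1 was + + + / v t dw.
The two rarest classes, + t + and v + dw, are the double crossovers. Comparing them with the parentals, only the t allele has switched, so t is the middle locus and the order is dw – t – v.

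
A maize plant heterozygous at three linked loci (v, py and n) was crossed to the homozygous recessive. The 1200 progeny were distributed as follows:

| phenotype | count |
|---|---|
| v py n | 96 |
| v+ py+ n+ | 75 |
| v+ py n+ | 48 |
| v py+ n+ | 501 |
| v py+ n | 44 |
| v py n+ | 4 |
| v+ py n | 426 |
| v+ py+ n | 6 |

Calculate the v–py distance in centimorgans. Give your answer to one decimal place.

The two most frequent reciprocal classes, v py+ n+ and v+ py n, are the parental types, so the F1 was v py+ n+ / v+ py n.
The two rarest classes, v py n+ and v+ py+ n, are the double crossovers. Comparing them with the parentals, only the py allele has switched, so py is the middle locus and the order is v – py – n.
Crossovers in the v–py interval produce the single-crossover classes v+ py+ n+ and v py n (75 + 96 = 171) plus the double crossovers (10).
RF(v–py) = (171 + 10) / 1200 = 181/1200 = 0.1508 → 15.1 centimorgans.

15.1 centimorgans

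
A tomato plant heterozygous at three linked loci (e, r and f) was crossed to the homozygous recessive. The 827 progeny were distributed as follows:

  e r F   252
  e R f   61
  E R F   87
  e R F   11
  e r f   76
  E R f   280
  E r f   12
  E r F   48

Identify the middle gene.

The two most frequent reciprocal classes, E R f and e r F, are the parental types, so the F1 was E R f / e r F.
The two rarest classes, E r f and e R F, are the double crossovers. Comparing them with the parentals, only the r allele has switched, so r is the middle locus and the order is e – r – f.

r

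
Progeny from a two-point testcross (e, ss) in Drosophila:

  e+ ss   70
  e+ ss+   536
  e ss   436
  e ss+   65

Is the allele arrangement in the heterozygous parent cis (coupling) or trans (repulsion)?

cis

The two most frequent classes are e+ ss+ (536) and e ss (436); these are the parental (non-recombinant) types.
So the F1 carried e+ ss+ on one chromosome and e ss on the other — the recessive alleles are on the same chromosome (cis / coupling).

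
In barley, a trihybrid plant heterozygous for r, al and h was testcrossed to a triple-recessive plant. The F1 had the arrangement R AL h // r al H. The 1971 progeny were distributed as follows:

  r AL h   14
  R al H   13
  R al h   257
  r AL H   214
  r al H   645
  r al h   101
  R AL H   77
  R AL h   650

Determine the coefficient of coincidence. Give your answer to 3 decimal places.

0.521

The two rarest classes, r AL h and R al H, are the double crossovers. Comparing them with the parentals, only the r allele has switched, so r is the middle locus and the order is h – r – al.
h–r: (178 + 27)/1971 = 0.1040; r–al: (471 + 27)/1971 = 0.2527.
Expected DCO frequency = 0.1040 × 0.2527 ≈ 0.02628; observed = 27/1971 ≈ 0.01370.
Coefficient of coincidence = 0.01370/0.02628 ≈ 0.521.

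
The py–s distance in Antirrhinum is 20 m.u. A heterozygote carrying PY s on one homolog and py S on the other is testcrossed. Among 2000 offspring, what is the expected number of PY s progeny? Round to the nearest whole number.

A map distance of 20 m.u. corresponds to a recombination frequency of 0.200.
The F1 is PY s / py S, so PY s is a parental gamete class with expected frequency (1 − r)/2 = 0.800/2 = 0.4000.
Expected number = 0.4000 × 2000 = 800.00 ≈ 800.

800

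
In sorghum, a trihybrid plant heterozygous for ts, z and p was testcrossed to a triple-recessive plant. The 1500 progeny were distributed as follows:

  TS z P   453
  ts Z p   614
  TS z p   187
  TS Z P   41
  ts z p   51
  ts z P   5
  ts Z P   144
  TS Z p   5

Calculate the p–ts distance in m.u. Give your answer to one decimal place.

22.7 m.u.

The two most frequent reciprocal classes, TS z P and ts Z p, are the parental types, so the F1 was TS z P / ts Z p.
The two rarest classes, ts z P and TS Z p, are the double crossovers. Comparing them with the parentals, only the ts allele has switched, so ts is the middle locus and the order is p – ts – z.
Crossovers in the p–ts interval produce the single-crossover classes TS z p and ts Z P (187 + 144 = 331) plus the double crossovers (10).
RF(p–ts) = (331 + 10) / 1500 = 341/1500 = 0.2273 → 22.7 m.u.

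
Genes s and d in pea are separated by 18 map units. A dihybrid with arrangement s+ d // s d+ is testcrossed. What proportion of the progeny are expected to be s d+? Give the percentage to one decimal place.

A map distance of 18 map units corresponds to a recombination frequency of 0.180.
The F1 is s+ d / s d+, so s d+ is a parental gamete class with expected frequency (1 − r)/2 = 0.820/2 = 0.4100.
That is 0.4100 = 41.0% of the progeny.

41.0%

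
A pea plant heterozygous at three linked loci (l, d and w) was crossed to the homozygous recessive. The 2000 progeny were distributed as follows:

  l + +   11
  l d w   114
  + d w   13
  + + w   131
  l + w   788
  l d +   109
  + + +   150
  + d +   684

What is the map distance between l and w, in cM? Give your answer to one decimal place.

13.2 cM

The two most frequent reciprocal classes, l + w and + d +, are the parental types, so the F1 was l + w / + d +.
The two rarest classes, l + + and + d w, are the double crossovers. Comparing them with the parentals, only the w allele has switched, so w is the middle locus and the order is l – w – d.
Crossovers in the l–w interval produce the single-crossover classes + + w and l d + (131 + 109 = 240) plus the double crossovers (24).
RF(l–w) = (240 + 24) / 2000 = 264/2000 = 0.1320 → 13.2 cM.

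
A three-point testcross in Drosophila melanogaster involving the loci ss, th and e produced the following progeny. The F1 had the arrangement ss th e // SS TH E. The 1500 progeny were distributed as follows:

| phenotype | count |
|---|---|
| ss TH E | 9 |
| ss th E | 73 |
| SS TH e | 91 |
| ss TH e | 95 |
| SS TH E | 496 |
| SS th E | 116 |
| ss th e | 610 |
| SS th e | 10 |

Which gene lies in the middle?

The two rarest classes, SS th e and ss TH E, are the double crossovers. Comparing them with the parentals, only the ss allele has switched, so ss is the middle locus and the order is e – ss – th.

ss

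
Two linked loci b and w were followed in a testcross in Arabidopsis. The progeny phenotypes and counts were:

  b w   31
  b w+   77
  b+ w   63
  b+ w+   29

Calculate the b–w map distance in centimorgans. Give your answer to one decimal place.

30.0 centimorgans

The two most frequent classes, b+ w (63) and b w+ (77), are the parental types, so the F1 was b+ w / b w+.
The recombinant classes are b+ w+ and b w: 29 + 31 = 60.
Recombination frequency = 60/200 = 0.3000 ≈ 30.0%, i.e. 30.0 centimorgans.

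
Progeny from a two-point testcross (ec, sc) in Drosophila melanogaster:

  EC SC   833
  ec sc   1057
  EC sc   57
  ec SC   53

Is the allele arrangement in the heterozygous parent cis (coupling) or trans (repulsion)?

cis

The two most frequent classes are EC SC (833) and ec sc (1057); these are the parental (non-recombinant) types.
So the F1 carried EC SC on one chromosome and ec sc on the other — the recessive alleles are on the same chromosome (cis / coupling).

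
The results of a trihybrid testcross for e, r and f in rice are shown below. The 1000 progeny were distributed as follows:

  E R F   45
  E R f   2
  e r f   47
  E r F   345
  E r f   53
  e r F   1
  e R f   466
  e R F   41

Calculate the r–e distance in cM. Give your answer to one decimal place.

The two most frequent reciprocal classes, e R f and E r F, are the parental types, so the F1 was e R f / E r F.
The two rarest classes, E R f and e r F, are the double crossovers. Comparing them with the parentals, only the e allele has switched, so e is the middle locus and the order is r – e – f.
Crossovers in the r–e interval produce the single-crossover classes e r f and E R F (47 + 45 = 92) plus the double crossovers (3).
RF(r–e) = (92 + 3) / 1000 = 95/1000 = 0.0950 → 9.5 cM.

9.5 cM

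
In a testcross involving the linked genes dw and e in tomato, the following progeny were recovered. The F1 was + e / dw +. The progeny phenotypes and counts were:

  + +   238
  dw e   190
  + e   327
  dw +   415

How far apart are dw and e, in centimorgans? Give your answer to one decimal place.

The recombinant classes are + + and dw e: 238 + 190 = 428.
Recombination frequency = 428/1170 = 0.3658 ≈ 36.6%, i.e. 36.6 centimorgans.

36.6 centimorgans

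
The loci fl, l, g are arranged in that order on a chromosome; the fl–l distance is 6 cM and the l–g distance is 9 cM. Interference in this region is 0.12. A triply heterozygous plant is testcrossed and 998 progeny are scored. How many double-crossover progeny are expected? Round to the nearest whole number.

5

Map distances give recombination frequencies of 0.060 and 0.090 for the two intervals.
With interference 0.12 (so coincidence = 0.88), expected double-crossover frequency = 0.060 × 0.090 × 0.88 = 0.00475.
Expected number = 0.00475 × 998 = 4.74 ≈ 5.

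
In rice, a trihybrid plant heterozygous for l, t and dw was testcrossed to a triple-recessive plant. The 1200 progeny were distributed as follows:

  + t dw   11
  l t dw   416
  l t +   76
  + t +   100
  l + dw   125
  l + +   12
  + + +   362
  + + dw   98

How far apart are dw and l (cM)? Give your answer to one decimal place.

The two most frequent reciprocal classes, + + + and l t dw, are the parental types, so the F1 was + + + / l t dw.
The two rarest classes, l + + and + t dw, are the double crossovers. Comparing them with the parentals, only the l allele has switched, so l is the middle locus and the order is t – l – dw.
Crossovers in the l–dw interval produce the single-crossover classes + + dw and l t + (98 + 76 = 174) plus the double crossovers (23).
RF(l–dw) = (174 + 23) / 1200 = 197/1200 = 0.1642 → 16.4 cM.

16.4 cM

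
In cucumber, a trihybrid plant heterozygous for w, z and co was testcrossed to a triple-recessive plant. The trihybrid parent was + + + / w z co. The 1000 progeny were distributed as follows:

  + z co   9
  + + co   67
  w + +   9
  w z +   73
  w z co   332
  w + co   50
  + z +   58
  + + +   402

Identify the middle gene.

w

The two rarest classes, w + + and + z co, are the double crossovers. Comparing them with the parentals, only the w allele has switched, so w is the middle locus and the order is z – w – co.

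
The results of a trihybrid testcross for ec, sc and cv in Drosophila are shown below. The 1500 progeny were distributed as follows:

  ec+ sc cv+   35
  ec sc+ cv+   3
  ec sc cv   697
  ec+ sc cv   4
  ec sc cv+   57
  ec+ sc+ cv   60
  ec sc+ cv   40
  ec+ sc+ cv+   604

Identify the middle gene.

The two most frequent reciprocal classes, ec sc cv and ec+ sc+ cv+, are the parental types, so the F1 was ec sc cv / ec+ sc+ cv+.
The two rarest classes, ec+ sc cv and ec sc+ cv+, are the double crossovers. Comparing them with the parentals, only the ec allele has switched, so ec is the middle locus and the order is sc – ec – cv.

ec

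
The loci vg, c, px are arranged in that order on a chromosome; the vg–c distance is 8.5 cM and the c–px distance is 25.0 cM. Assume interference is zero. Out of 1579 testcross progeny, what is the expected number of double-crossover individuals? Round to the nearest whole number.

34

Map distances give recombination frequencies of 0.085 and 0.250 for the two intervals.
With no interference, expected double-crossover frequency = 0.085 × 0.250 = 0.02125.
Expected number = 0.02125 × 1579 = 33.55 ≈ 34.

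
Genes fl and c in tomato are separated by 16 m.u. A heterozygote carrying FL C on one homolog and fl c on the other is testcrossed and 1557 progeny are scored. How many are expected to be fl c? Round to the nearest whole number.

654

A map distance of 16 m.u. corresponds to a recombination frequency of 0.160.
The F1 is FL C / fl c, so fl c is a parental gamete class with expected frequency (1 − r)/2 = 0.840/2 = 0.4200.
Expected number = 0.4200 × 1557 = 653.94 ≈ 654.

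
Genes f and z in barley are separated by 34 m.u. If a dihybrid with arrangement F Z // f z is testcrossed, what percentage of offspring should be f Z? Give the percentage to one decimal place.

A map distance of 34 m.u. corresponds to a recombination frequency of 0.340.
The F1 is F Z / f z, so f Z is a recombinant gamete class with expected frequency r/2 = 0.340/2 = 0.1700.
That is 0.1700 = 17.0% of the progeny.

17.0%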